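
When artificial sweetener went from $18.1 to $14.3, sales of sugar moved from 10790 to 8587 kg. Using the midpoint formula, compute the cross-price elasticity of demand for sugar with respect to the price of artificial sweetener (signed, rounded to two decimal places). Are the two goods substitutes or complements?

0.97; substitutes

%ΔQ_{sugar} = (8587 − 10790)/avg = -2203/9688.5 = -0.227382…
%ΔP_{artificial sweetener} = (14.3 − 18.1)/avg = -3.8/16.2 = -0.234567…
E_cross = (-2203/9688.5) / (-3.8/16.2) = 0.9693…
E_cross > 0 ⇒ the goods are substitutes.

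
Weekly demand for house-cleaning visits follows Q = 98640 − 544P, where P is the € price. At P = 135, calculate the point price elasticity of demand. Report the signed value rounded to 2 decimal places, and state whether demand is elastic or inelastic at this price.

dQ/dP = −544. At P = 135, Q = 98640 − 544(135) = 25200.
Ed = (dQ/dP)·(P/Q) = −544 × (135/25200) = -2.9142…
|Ed| = 2.91 > 1, so demand is elastic.

-2.91; elastic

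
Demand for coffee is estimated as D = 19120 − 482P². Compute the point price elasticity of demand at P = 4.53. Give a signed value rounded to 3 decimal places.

-2.143

dD/dP = −2·482·P = -4366.92. At P = 4.53, D = 9228.9262.
Ed = (dD/dP)·(P/D) = (-4366.92) × (4.53/9228.9262) = -2.14349…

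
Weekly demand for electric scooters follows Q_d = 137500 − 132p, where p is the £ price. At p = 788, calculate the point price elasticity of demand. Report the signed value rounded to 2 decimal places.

-3.11

dQ_d/dp = −132. At p = 788, Q_d = 137500 − 132(788) = 33484.
Ed = (dQ_d/dp)·(p/Q_d) = −132 × (788/33484) = -3.1064…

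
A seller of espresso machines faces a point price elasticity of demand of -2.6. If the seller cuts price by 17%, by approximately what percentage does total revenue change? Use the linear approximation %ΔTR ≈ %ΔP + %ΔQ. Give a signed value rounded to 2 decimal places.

+27.20%

%ΔQ ≈ Ed × %ΔP = (-2.6) × (-17%) = +44.2000%
%ΔTR ≈ %ΔP + %ΔQ = (-17%) + (+44.2000%) = +27.2000%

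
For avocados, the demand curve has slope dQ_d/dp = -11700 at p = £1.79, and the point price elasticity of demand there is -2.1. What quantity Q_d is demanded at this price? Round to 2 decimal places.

Ed = (dQ_d/dp)·(p/Q_d) ⇒ Q_d = (dQ_d/dp)·p/Ed = (-11700)·1.79/(-2.1) = 9972.8571…

9972.86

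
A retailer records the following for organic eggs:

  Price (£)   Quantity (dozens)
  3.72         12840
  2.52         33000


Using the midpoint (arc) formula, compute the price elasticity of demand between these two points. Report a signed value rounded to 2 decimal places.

-2.29

%ΔQ = (33000 − 12840) / [(12840 + 33000)/2] = 20160/22920 = 0.879581…
%ΔP = (2.52 − 3.72) / [(3.72 + 2.52)/2] = -1.2/3.12 = -0.384615…
Arc Ed = %ΔQ / %ΔP = (20160/22920) / (-1.2/3.12) = -2.2869…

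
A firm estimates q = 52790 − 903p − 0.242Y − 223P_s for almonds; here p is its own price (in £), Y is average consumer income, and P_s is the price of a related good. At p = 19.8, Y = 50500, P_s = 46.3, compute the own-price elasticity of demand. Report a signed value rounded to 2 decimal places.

At the given values, q = 52790 − 903(19.8) − 0.242(50500) − 223(46.3) = 12364.7.
∂q/∂p = −903.
E = (-903) × (19.8/12364.7) = -1.4460…

-1.45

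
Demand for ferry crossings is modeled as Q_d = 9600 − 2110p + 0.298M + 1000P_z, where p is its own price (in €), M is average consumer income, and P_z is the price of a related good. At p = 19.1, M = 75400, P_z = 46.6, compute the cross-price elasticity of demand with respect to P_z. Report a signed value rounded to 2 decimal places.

1.21

At the given values, Q_d = 9600 − 2110(19.1) + 0.298(75400) + 1000(46.6) = 38368.2.
∂Q_d/∂P_z = 1000.
E = (1000) × (46.6/38368.2) = 1.2145…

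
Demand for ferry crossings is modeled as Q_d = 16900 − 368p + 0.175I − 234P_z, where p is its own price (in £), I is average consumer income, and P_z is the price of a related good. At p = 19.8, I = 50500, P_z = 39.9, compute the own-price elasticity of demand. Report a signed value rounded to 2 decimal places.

At the given values, Q_d = 16900 − 368(19.8) + 0.175(50500) − 234(39.9) = 9114.5.
∂Q_d/∂p = −368.
E = (-368) × (19.8/9114.5) = -0.7994…

-0.80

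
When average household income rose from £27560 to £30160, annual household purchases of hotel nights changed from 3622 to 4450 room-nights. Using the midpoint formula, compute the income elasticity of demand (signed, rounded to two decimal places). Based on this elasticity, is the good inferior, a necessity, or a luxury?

%ΔQ = (4450 − 3622)/[( 3622 + 4450)/2] = 828/4036 = 0.205153…
%ΔIncome = (30160 − 27560)/[( 27560 + 30160)/2] = 2600/28860 = 0.090090…
E_income = (828/4036) / (2600/28860) = 2.2772…
E_income > 1 ⇒ normal good, luxury.

2.28; luxury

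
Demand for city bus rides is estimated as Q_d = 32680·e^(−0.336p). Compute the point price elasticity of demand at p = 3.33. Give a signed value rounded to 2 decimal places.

dQ_d/dp = −0.336·Q_d = -3586.72. At p = 3.33, Q_d = 10674.8.
Ed = (dQ_d/dp)·(p/Q_d) = (-3586.72) × (3.33/10674.8) = -1.1188…

-1.12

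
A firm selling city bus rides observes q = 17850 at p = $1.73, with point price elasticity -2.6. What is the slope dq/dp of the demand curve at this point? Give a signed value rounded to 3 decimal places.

-26826.590

Ed = (dq/dp)·(p/q) ⇒ dq/dp = Ed·q/p = (-2.6)·17850/1.73 = -26826.58959…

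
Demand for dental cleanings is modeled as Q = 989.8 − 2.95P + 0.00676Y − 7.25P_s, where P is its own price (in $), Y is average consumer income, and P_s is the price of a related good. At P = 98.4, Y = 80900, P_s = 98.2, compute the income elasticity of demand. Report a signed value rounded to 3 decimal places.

At the given values, Q = 989.8 − 2.95(98.4) + 0.00676(80900) − 7.25(98.2) = 534.454.
∂Q/∂Y = 0.00676.
E = (0.00676) × (80900/534.454) = 1.02325…

1.023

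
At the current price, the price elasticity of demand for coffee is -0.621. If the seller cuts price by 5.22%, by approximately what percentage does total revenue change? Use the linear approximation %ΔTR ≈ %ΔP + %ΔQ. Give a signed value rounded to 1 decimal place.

-2.0%

%ΔQ ≈ Ed × %ΔP = (-0.621) × (-5.22%) = +3.2416%
%ΔTR ≈ %ΔP + %ΔQ = (-5.22%) + (+3.2416%) = -1.9784%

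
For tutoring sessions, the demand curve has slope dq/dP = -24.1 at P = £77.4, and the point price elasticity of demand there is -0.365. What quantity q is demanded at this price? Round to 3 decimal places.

Ed = (dq/dP)·(P/q) ⇒ q = (dq/dP)·P/Ed = (-24.1)·77.4/(-0.365) = 5110.52054…

5110.521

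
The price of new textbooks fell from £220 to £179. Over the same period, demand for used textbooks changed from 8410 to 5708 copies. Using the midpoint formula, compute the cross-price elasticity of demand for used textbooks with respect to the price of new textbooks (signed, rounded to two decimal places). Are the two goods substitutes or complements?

1.86; substitutes

%ΔQ_{used textbooks} = (5708 − 8410)/avg = -2702/7059 = -0.382773…
%ΔP_{new textbooks} = (179 − 220)/avg = -41/199.5 = -0.205513…
E_cross = (-2702/7059) / (-41/199.5) = 1.8625…
E_cross > 0 ⇒ the goods are substitutes.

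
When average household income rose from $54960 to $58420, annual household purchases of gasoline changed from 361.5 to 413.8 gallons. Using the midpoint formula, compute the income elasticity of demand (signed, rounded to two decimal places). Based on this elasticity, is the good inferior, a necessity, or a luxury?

%ΔQ = (413.8 − 361.5)/[( 361.5 + 413.8)/2] = 52.3/387.65 = 0.134915…
%ΔIncome = (58420 − 54960)/[( 54960 + 58420)/2] = 3460/56690 = 0.061033…
E_income = (52.3/387.65) / (3460/56690) = 2.2105…
E_income > 1 ⇒ normal good, luxury.

2.21; luxury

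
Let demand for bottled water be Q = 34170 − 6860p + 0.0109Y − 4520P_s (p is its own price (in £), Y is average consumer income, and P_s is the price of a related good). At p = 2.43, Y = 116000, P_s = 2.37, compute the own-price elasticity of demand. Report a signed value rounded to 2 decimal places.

At the given values, Q = 34170 − 6860(2.43) + 0.0109(116000) − 4520(2.37) = 8052.2.
∂Q/∂p = −6860.
E = (-6860) × (2.43/8052.2) = -2.0702…

-2.07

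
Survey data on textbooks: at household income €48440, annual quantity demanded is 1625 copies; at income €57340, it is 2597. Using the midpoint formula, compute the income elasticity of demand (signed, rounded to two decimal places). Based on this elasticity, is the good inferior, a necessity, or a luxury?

2.74; luxury

%ΔQ = (2597 − 1625)/[( 1625 + 2597)/2] = 972/2111 = 0.460445…
%ΔIncome = (57340 − 48440)/[( 48440 + 57340)/2] = 8900/52890 = 0.168273…
E_income = (972/2111) / (8900/52890) = 2.7362…
E_income > 1 ⇒ normal good, luxury.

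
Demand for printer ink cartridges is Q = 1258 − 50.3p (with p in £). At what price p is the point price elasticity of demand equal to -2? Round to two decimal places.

16.67

Ed = −50.3p/(1258 − 50.3p). Set this equal to -2:
50.3p = 2·(1258 − 50.3p) ⇒ 50.3p(1 + 2) = 2·1258
p = 2·1258 / (50.3·3) = 16.6732…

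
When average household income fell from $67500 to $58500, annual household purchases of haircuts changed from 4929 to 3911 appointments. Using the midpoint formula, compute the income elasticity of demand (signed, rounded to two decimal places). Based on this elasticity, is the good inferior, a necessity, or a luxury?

1.61; luxury

%ΔQ = (3911 − 4929)/[( 4929 + 3911)/2] = -1018/4420 = -0.230316…
%ΔIncome = (58500 − 67500)/[( 67500 + 58500)/2] = -9000/63000 = -0.142857…
E_income = (-1018/4420) / (-9000/63000) = 1.6122…
E_income > 1 ⇒ normal good, luxury.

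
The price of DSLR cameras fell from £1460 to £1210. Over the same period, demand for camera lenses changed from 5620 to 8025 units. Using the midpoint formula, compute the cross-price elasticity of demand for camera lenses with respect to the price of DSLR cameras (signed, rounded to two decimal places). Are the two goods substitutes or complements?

-1.88; complements

%ΔQ_{camera lenses} = (8025 − 5620)/avg = 2405/6822.5 = 0.352510…
%ΔP_{DSLR cameras} = (1210 − 1460)/avg = -250/1335 = -0.187265…
E_cross = (2405/6822.5) / (-250/1335) = -1.8824…
E_cross < 0 ⇒ the goods are complements.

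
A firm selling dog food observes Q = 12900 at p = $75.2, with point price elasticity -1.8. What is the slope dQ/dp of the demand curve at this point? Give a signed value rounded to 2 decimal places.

Ed = (dQ/dp)·(p/Q) ⇒ dQ/dp = Ed·Q/p = (-1.8)·12900/75.2 = -308.7765…

-308.78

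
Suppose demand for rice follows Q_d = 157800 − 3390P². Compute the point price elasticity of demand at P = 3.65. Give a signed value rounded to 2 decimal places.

-0.80

dQ_d/dP = −2·3390·P = -24747. At P = 3.65, Q_d = 112636.725.
Ed = (dQ_d/dP)·(P/Q_d) = (-24747) × (3.65/112636.725) = -0.8019…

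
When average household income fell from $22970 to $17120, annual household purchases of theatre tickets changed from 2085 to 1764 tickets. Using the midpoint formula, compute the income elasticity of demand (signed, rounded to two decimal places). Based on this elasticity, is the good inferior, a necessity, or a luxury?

0.57; necessity

%ΔQ = (1764 − 2085)/[( 2085 + 1764)/2] = -321/1924.5 = -0.166796…
%ΔIncome = (17120 − 22970)/[( 22970 + 17120)/2] = -5850/20045 = -0.291843…
E_income = (-321/1924.5) / (-5850/20045) = 0.5715…
0 < E_income < 1 ⇒ normal good, necessity.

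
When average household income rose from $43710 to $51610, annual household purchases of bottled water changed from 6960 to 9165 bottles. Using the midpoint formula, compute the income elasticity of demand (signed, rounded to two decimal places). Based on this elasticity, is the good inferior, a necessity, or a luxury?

1.65; luxury

%ΔQ = (9165 − 6960)/[( 6960 + 9165)/2] = 2205/8062.5 = 0.273488…
%ΔIncome = (51610 − 43710)/[( 43710 + 51610)/2] = 7900/47660 = 0.165757…
E_income = (2205/8062.5) / (7900/47660) = 1.6499…
E_income > 1 ⇒ normal good, luxury.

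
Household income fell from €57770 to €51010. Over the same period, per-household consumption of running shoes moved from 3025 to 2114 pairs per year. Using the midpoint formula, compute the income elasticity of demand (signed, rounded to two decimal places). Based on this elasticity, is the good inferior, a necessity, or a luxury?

%ΔQ = (2114 − 3025)/[( 3025 + 2114)/2] = -911/2569.5 = -0.354543…
%ΔIncome = (51010 − 57770)/[( 57770 + 51010)/2] = -6760/54390 = -0.124287…
E_income = (-911/2569.5) / (-6760/54390) = 2.8526…
E_income > 1 ⇒ normal good, luxury.

2.85; luxury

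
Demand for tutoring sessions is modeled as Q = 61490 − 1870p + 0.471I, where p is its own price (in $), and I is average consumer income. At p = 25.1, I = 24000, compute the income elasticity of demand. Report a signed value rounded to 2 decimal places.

At the given values, Q = 61490 − 1870(25.1) + 0.471(24000) = 25857.
∂Q/∂I = 0.471.
E = (0.471) × (24000/25857) = 0.4371…

0.44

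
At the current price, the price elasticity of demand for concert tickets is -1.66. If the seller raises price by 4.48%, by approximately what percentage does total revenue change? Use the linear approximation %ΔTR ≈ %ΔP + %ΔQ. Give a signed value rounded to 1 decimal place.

%ΔQ ≈ Ed × %ΔP = (-1.66) × (+4.48%) = -7.4368%
%ΔTR ≈ %ΔP + %ΔQ = (+4.48%) + (-7.4368%) = -2.9568%

-3.0%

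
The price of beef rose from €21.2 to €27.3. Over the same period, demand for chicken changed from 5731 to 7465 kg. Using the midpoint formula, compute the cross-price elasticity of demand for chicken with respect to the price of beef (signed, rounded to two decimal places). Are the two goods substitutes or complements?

1.04; substitutes

%ΔQ_{chicken} = (7465 − 5731)/avg = 1734/6598 = 0.262806…
%ΔP_{beef} = (27.3 − 21.2)/avg = 6.1/24.25 = 0.251546…
E_cross = (1734/6598) / (6.1/24.25) = 1.0447…
E_cross > 0 ⇒ the goods are substitutes.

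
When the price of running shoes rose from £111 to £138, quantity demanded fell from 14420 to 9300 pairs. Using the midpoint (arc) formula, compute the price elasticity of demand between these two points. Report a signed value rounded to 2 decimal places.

-1.99

%ΔQ = (9300 − 14420) / [(14420 + 9300)/2] = -5120/11860 = -0.431703…
%ΔP = (138 − 111) / [(111 + 138)/2] = 27/124.5 = 0.216867…
Arc Ed = %ΔQ / %ΔP = (-5120/11860) / (27/124.5) = -1.9906…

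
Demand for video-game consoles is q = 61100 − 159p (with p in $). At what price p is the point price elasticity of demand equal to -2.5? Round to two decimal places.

Ed = −159p/(61100 − 159p). Set this equal to -2.5:
159p = 2.5·(61100 − 159p) ⇒ 159p(1 + 2.5) = 2.5·61100
p = 2.5·61100 / (159·3.5) = 274.4833…

274.48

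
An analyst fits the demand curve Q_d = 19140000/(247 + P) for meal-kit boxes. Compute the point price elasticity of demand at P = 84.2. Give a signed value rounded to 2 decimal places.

dQ_d/dP = −19140000/(247 + P)² = -174.486. At P = 84.2, Q_d = 57789.9.
Ed = (dQ_d/dP)·(P/Q_d) = (-174.486) × (84.2/57789.9) = -0.2542…

-0.25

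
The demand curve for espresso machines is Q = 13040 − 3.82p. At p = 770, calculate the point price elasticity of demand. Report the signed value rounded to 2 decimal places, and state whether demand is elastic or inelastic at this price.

dQ/dp = −3.82. At p = 770, Q = 13040 − 3.82(770) = 10098.6.
Ed = (dQ/dp)·(p/Q) = −3.82 × (770/10098.6) = -0.2912…
|Ed| = 0.29 < 1, so demand is inelastic.

-0.29; inelastic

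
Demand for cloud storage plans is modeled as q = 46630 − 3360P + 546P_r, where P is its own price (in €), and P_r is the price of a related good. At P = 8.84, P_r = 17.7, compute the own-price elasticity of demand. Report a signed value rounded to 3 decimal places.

-1.117

At the given values, q = 46630 − 3360(8.84) + 546(17.7) = 26591.8.
∂q/∂P = −3360.
E = (-3360) × (8.84/26591.8) = -1.11697…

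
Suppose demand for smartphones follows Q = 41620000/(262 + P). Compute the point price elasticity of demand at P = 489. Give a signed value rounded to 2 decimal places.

dQ/dP = −41620000/(262 + P)² = -73.7942. At P = 489, Q = 55419.4.
Ed = (dQ/dP)·(P/Q) = (-73.7942) × (489/55419.4) = -0.6511…

-0.65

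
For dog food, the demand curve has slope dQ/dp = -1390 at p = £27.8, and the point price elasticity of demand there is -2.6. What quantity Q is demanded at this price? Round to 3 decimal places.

Ed = (dQ/dp)·(p/Q) ⇒ Q = (dQ/dp)·p/Ed = (-1390)·27.8/(-2.6) = 14862.30769…

14862.308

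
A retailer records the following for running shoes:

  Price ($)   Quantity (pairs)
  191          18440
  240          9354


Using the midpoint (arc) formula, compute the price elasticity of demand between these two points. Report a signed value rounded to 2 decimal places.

%ΔQ = (9354 − 18440) / [(18440 + 9354)/2] = -9086/13897 = -0.653810…
%ΔP = (240 − 191) / [(191 + 240)/2] = 49/215.5 = 0.227378…
Arc Ed = %ΔQ / %ΔP = (-9086/13897) / (49/215.5) = -2.8754…

-2.88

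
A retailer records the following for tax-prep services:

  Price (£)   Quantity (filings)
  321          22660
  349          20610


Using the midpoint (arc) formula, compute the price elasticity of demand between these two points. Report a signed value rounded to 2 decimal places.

%ΔQ = (20610 − 22660) / [(22660 + 20610)/2] = -2050/21635 = -0.094753…
%ΔP = (349 − 321) / [(321 + 349)/2] = 28/335 = 0.083582…
Arc Ed = %ΔQ / %ΔP = (-2050/21635) / (28/335) = -1.1336…

-1.13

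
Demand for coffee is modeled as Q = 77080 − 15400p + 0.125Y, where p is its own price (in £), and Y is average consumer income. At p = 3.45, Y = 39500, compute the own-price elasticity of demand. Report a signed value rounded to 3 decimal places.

-1.839

At the given values, Q = 77080 − 15400(3.45) + 0.125(39500) = 28887.5.
∂Q/∂p = −15400.
E = (-15400) × (3.45/28887.5) = -1.83920…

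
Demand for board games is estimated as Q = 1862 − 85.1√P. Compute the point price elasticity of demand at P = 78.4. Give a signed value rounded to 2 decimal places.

dQ/dP = −85.1/(2√P) = -4.80553. At P = 78.4, Q = 1108.49.
Ed = (dQ/dP)·(P/Q) = (-4.80553) × (78.4/1108.49) = -0.3398…

-0.34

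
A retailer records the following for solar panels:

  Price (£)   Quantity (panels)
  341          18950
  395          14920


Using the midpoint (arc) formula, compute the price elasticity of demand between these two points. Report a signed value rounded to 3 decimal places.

-1.622

%ΔQ = (14920 − 18950) / [(18950 + 14920)/2] = -4030/16935 = -0.237968…
%ΔP = (395 − 341) / [(341 + 395)/2] = 54/368 = 0.146739…
Arc Ed = %ΔQ / %ΔP = (-4030/16935) / (54/368) = -1.62171…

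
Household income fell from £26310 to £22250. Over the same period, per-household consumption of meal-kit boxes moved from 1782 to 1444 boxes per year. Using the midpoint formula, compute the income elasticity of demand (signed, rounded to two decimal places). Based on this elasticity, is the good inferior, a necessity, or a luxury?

1.25; luxury

%ΔQ = (1444 − 1782)/[( 1782 + 1444)/2] = -338/1613 = -0.209547…
%ΔIncome = (22250 − 26310)/[( 26310 + 22250)/2] = -4060/24280 = -0.167215…
E_income = (-338/1613) / (-4060/24280) = 1.2531…
E_income > 1 ⇒ normal good, luxury.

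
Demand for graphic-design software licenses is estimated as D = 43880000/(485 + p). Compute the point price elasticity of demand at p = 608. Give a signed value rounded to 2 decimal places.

-0.56

dD/dp = −43880000/(485 + p)² = -36.7305. At p = 608, D = 40146.4.
Ed = (dD/dp)·(p/D) = (-36.7305) × (608/40146.4) = -0.5562…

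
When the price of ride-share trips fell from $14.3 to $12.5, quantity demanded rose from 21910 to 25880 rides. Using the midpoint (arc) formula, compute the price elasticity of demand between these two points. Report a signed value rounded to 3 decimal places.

%ΔQ = (25880 − 21910) / [(21910 + 25880)/2] = 3970/23895 = 0.166143…
%ΔP = (12.5 − 14.3) / [(14.3 + 12.5)/2] = -1.8/13.4 = -0.134328…
Arc Ed = %ΔQ / %ΔP = (3970/23895) / (-1.8/13.4) = -1.23684…

-1.237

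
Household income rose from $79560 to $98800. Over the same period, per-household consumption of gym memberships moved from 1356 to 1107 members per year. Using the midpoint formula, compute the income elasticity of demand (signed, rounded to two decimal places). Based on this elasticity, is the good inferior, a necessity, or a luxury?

-0.94; inferior

%ΔQ = (1107 − 1356)/[( 1356 + 1107)/2] = -249/1231.5 = -0.202192…
%ΔIncome = (98800 − 79560)/[( 79560 + 98800)/2] = 19240/89180 = 0.215743…
E_income = (-249/1231.5) / (19240/89180) = -0.9371…
E_income < 0 ⇒ inferior good.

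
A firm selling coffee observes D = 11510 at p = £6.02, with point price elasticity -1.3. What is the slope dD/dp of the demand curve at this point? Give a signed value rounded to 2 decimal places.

-2485.55

Ed = (dD/dp)·(p/D) ⇒ dD/dp = Ed·D/p = (-1.3)·11510/6.02 = -2485.5481…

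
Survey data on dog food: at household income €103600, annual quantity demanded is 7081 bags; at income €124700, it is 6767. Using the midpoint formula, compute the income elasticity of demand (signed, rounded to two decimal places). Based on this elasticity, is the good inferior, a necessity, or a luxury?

%ΔQ = (6767 − 7081)/[( 7081 + 6767)/2] = -314/6924 = -0.045349…
%ΔIncome = (124700 − 103600)/[( 103600 + 124700)/2] = 21100/114150 = 0.184844…
E_income = (-314/6924) / (21100/114150) = -0.2453…
E_income < 0 ⇒ inferior good.

-0.25; inferior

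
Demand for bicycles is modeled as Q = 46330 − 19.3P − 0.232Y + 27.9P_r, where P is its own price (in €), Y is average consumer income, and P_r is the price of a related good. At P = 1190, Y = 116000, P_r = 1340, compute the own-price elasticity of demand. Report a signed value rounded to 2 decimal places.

-0.68

At the given values, Q = 46330 − 19.3(1190) − 0.232(116000) + 27.9(1340) = 33837.
∂Q/∂P = −19.3.
E = (-19.3) × (1190/33837) = -0.6787…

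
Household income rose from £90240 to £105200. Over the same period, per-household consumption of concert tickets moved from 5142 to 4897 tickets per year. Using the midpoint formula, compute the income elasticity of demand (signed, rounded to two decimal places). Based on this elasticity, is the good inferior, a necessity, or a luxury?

-0.32; inferior

%ΔQ = (4897 − 5142)/[( 5142 + 4897)/2] = -245/5019.5 = -0.048809…
%ΔIncome = (105200 − 90240)/[( 90240 + 105200)/2] = 14960/97720 = 0.153090…
E_income = (-245/5019.5) / (14960/97720) = -0.3188…
E_income < 0 ⇒ inferior good.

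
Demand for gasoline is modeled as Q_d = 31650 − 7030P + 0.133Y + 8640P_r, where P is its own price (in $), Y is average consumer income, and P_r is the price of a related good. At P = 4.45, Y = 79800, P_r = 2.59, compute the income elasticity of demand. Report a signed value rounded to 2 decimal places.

At the given values, Q_d = 31650 − 7030(4.45) + 0.133(79800) + 8640(2.59) = 33357.5.
∂Q_d/∂Y = 0.133.
E = (0.133) × (79800/33357.5) = 0.3181…

0.32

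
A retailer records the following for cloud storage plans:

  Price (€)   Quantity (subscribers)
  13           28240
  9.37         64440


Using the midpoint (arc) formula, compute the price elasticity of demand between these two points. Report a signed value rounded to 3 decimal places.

%ΔQ = (64440 − 28240) / [(28240 + 64440)/2] = 36200/46340 = 0.781182…
%ΔP = (9.37 − 13) / [(13 + 9.37)/2] = -3.63/11.185 = -0.324541…
Arc Ed = %ΔQ / %ΔP = (36200/46340) / (-3.63/11.185) = -2.40703…

-2.407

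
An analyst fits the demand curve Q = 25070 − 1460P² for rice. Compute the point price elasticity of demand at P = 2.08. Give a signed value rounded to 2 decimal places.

-0.67

dQ/dP = −2·1460·P = -6073.6. At P = 2.08, Q = 18753.456.
Ed = (dQ/dP)·(P/Q) = (-6073.6) × (2.08/18753.456) = -0.6736…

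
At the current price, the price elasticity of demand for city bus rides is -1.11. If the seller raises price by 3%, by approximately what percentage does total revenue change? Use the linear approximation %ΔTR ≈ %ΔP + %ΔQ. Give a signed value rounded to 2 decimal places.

%ΔQ ≈ Ed × %ΔP = (-1.11) × (+3%) = -3.3300%
%ΔTR ≈ %ΔP + %ΔQ = (+3%) + (-3.3300%) = -0.3300%

-0.33%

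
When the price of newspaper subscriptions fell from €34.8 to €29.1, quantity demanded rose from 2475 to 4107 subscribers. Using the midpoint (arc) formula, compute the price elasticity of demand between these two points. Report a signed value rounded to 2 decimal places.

-2.78

%ΔQ = (4107 − 2475) / [(2475 + 4107)/2] = 1632/3291 = 0.495897…
%ΔP = (29.1 − 34.8) / [(34.8 + 29.1)/2] = -5.7/31.95 = -0.178403…
Arc Ed = %ΔQ / %ΔP = (1632/3291) / (-5.7/31.95) = -2.7796…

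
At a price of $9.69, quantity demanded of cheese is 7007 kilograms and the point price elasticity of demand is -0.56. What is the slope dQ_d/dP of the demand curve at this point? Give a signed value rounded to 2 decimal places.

Ed = (dQ_d/dP)·(P/Q_d) ⇒ dQ_d/dP = Ed·Q_d/P = (-0.56)·7007/9.69 = -404.9453…

-404.95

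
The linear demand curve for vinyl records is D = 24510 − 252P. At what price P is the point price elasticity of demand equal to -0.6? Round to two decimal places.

Ed = −252P/(24510 − 252P). Set this equal to -0.6:
252P = 0.6·(24510 − 252P) ⇒ 252P(1 + 0.6) = 0.6·24510
P = 0.6·24510 / (252·1.6) = 36.4732…

36.47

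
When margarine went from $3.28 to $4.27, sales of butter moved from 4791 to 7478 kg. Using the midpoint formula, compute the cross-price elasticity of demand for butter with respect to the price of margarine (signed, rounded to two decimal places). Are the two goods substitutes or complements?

%ΔQ_{butter} = (7478 − 4791)/avg = 2687/6134.5 = 0.438014…
%ΔP_{margarine} = (4.27 − 3.28)/avg = 0.99/3.775 = 0.262251…
E_cross = (2687/6134.5) / (0.99/3.775) = 1.6702…
E_cross > 0 ⇒ the goods are substitutes.

1.67; substitutes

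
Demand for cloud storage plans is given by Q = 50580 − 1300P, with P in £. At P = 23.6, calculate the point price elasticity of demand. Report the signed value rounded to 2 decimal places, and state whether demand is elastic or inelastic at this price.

dQ/dP = −1300. At P = 23.6, Q = 50580 − 1300(23.6) = 19900.
Ed = (dQ/dP)·(P/Q) = −1300 × (23.6/19900) = -1.5417…
|Ed| = 1.54 > 1, so demand is elastic.

-1.54; elastic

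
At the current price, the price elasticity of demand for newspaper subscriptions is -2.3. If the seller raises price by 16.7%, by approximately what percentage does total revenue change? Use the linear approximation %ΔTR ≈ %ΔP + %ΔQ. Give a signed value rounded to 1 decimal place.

-21.7%

%ΔQ ≈ Ed × %ΔP = (-2.3) × (+16.7%) = -38.4100%
%ΔTR ≈ %ΔP + %ΔQ = (+16.7%) + (-38.4100%) = -21.7100%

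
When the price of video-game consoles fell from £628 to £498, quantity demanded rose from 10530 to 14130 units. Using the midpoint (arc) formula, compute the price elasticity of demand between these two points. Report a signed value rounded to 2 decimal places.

%ΔQ = (14130 − 10530) / [(10530 + 14130)/2] = 3600/12330 = 0.291970…
%ΔP = (498 − 628) / [(628 + 498)/2] = -130/563 = -0.230905…
Arc Ed = %ΔQ / %ΔP = (3600/12330) / (-130/563) = -1.2644…

-1.26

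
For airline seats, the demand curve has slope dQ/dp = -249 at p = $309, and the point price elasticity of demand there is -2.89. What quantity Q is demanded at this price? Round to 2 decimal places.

Ed = (dQ/dp)·(p/Q) ⇒ Q = (dQ/dp)·p/Ed = (-249)·309/(-2.89) = 26623.1833…

26623.18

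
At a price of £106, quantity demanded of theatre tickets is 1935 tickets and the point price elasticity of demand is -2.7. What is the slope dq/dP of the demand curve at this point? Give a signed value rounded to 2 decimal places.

Ed = (dq/dP)·(P/q) ⇒ dq/dP = Ed·q/P = (-2.7)·1935/106 = -49.2877…

-49.29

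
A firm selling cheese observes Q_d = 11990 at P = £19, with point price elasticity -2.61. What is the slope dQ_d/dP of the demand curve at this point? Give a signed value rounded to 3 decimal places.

Ed = (dQ_d/dP)·(P/Q_d) ⇒ dQ_d/dP = Ed·Q_d/P = (-2.61)·11990/19 = -1647.04736…

-1647.047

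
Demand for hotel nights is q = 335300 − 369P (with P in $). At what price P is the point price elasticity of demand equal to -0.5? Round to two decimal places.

Ed = −369P/(335300 − 369P). Set this equal to -0.5:
369P = 0.5·(335300 − 369P) ⇒ 369P(1 + 0.5) = 0.5·335300
P = 0.5·335300 / (369·1.5) = 302.8906…

302.89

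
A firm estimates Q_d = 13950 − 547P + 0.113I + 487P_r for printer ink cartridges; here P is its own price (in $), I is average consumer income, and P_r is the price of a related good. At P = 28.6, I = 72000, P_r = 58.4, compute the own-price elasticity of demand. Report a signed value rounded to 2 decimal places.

-0.45

At the given values, Q_d = 13950 − 547(28.6) + 0.113(72000) + 487(58.4) = 34882.6.
∂Q_d/∂P = −547.
E = (-547) × (28.6/34882.6) = -0.4484…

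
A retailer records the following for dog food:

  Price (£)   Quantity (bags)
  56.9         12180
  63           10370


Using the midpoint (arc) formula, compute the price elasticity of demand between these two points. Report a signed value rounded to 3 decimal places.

%ΔQ = (10370 − 12180) / [(12180 + 10370)/2] = -1810/11275 = -0.160532…
%ΔP = (63 − 56.9) / [(56.9 + 63)/2] = 6.1/59.95 = 0.101751…
Arc Ed = %ΔQ / %ΔP = (-1810/11275) / (6.1/59.95) = -1.57768…

-1.578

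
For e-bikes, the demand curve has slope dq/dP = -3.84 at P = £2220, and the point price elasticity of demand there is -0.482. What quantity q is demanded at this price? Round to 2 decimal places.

17686.31

Ed = (dq/dP)·(P/q) ⇒ q = (dq/dP)·P/Ed = (-3.84)·2220/(-0.482) = 17686.3070…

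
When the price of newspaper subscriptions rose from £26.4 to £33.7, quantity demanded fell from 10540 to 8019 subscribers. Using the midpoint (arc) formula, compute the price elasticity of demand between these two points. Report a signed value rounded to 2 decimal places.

-1.12

%ΔQ = (8019 − 10540) / [(10540 + 8019)/2] = -2521/9279.5 = -0.271674…
%ΔP = (33.7 − 26.4) / [(26.4 + 33.7)/2] = 7.3/30.05 = 0.242928…
Arc Ed = %ΔQ / %ΔP = (-2521/9279.5) / (7.3/30.05) = -1.1183…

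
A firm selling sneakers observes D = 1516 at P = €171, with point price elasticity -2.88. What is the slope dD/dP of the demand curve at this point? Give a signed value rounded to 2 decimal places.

-25.53

Ed = (dD/dP)·(P/D) ⇒ dD/dP = Ed·D/P = (-2.88)·1516/171 = -25.5326…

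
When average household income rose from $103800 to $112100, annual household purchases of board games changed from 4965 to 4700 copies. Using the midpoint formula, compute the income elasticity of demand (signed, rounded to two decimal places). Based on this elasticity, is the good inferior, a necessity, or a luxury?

-0.71; inferior

%ΔQ = (4700 − 4965)/[( 4965 + 4700)/2] = -265/4832.5 = -0.054837…
%ΔIncome = (112100 − 103800)/[( 103800 + 112100)/2] = 8300/107950 = 0.076887…
E_income = (-265/4832.5) / (8300/107950) = -0.7132…
E_income < 0 ⇒ inferior good.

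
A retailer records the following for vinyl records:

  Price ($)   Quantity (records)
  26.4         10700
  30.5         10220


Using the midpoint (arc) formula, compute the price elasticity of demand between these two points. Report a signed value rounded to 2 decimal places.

-0.32

%ΔQ = (10220 − 10700) / [(10700 + 10220)/2] = -480/10460 = -0.045889…
%ΔP = (30.5 − 26.4) / [(26.4 + 30.5)/2] = 4.1/28.45 = 0.144112…
Arc Ed = %ΔQ / %ΔP = (-480/10460) / (4.1/28.45) = -0.3184…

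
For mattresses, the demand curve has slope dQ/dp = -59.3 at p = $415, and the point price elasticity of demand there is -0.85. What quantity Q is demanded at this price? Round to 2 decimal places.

Ed = (dQ/dp)·(p/Q) ⇒ Q = (dQ/dp)·p/Ed = (-59.3)·415/(-0.85) = 28952.3529…

28952.35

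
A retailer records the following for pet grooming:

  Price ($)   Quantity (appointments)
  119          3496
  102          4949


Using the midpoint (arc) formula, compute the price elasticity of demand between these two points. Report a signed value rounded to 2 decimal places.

-2.24

%ΔQ = (4949 − 3496) / [(3496 + 4949)/2] = 1453/4222.5 = 0.344108…
%ΔP = (102 − 119) / [(119 + 102)/2] = -17/110.5 = -0.153846…
Arc Ed = %ΔQ / %ΔP = (1453/4222.5) / (-17/110.5) = -2.2367…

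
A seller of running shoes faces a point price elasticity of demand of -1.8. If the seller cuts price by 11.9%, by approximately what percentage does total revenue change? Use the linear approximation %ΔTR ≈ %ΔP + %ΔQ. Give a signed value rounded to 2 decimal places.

+9.52%

%ΔQ ≈ Ed × %ΔP = (-1.8) × (-11.9%) = +21.4200%
%ΔTR ≈ %ΔP + %ΔQ = (-11.9%) + (+21.4200%) = +9.5200%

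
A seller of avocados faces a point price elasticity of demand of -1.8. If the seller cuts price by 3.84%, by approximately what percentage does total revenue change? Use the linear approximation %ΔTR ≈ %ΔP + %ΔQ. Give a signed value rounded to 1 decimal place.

%ΔQ ≈ Ed × %ΔP = (-1.8) × (-3.84%) = +6.9120%
%ΔTR ≈ %ΔP + %ΔQ = (-3.84%) + (+6.9120%) = +3.0720%

+3.1%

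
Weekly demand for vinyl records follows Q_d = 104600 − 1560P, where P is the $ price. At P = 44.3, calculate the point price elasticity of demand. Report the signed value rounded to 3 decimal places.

-1.947

dQ_d/dP = −1560. At P = 44.3, Q_d = 104600 − 1560(44.3) = 35492.
Ed = (dQ_d/dP)·(P/Q_d) = −1560 × (44.3/35492) = -1.94714…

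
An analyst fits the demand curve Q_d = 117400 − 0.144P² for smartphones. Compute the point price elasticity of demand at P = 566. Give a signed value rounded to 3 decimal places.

dQ_d/dP = −2·0.144·P = -163.008. At P = 566, Q_d = 71268.736.
Ed = (dQ_d/dP)·(P/Q_d) = (-163.008) × (566/71268.736) = -1.29457…

-1.295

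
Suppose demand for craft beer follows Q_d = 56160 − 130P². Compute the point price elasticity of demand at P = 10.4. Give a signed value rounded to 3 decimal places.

dQ_d/dP = −2·130·P = -2704. At P = 10.4, Q_d = 42099.2.
Ed = (dQ_d/dP)·(P/Q_d) = (-2704) × (10.4/42099.2) = -0.66798…

-0.668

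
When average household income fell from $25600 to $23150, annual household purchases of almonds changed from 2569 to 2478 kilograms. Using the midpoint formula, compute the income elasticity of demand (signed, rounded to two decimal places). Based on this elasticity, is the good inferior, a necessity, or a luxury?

%ΔQ = (2478 − 2569)/[( 2569 + 2478)/2] = -91/2523.5 = -0.036061…
%ΔIncome = (23150 − 25600)/[( 25600 + 23150)/2] = -2450/24375 = -0.100512…
E_income = (-91/2523.5) / (-2450/24375) = 0.3587…
0 < E_income < 1 ⇒ normal good, necessity.

0.36; necessity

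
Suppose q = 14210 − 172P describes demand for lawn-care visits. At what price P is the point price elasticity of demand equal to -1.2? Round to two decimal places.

45.06

Ed = −172P/(14210 − 172P). Set this equal to -1.2:
172P = 1.2·(14210 − 172P) ⇒ 172P(1 + 1.2) = 1.2·14210
P = 1.2·14210 / (172·2.2) = 45.0634…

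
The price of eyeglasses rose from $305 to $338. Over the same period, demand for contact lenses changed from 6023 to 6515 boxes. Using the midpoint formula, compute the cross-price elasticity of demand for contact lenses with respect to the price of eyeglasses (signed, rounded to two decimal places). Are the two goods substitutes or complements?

0.76; substitutes

%ΔQ_{contact lenses} = (6515 − 6023)/avg = 492/6269 = 0.078481…
%ΔP_{eyeglasses} = (338 − 305)/avg = 33/321.5 = 0.102643…
E_cross = (492/6269) / (33/321.5) = 0.7645…
E_cross > 0 ⇒ the goods are substitutes.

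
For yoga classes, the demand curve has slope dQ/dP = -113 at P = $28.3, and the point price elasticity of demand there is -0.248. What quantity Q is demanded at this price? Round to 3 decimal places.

12894.758

Ed = (dQ/dP)·(P/Q) ⇒ Q = (dQ/dP)·P/Ed = (-113)·28.3/(-0.248) = 12894.75806…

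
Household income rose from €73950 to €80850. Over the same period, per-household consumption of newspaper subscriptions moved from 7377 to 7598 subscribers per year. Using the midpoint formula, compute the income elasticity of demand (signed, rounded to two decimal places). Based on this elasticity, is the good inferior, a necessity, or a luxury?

0.33; necessity

%ΔQ = (7598 − 7377)/[( 7377 + 7598)/2] = 221/7487.5 = 0.029515…
%ΔIncome = (80850 − 73950)/[( 73950 + 80850)/2] = 6900/77400 = 0.089147…
E_income = (221/7487.5) / (6900/77400) = 0.3310…
0 < E_income < 1 ⇒ normal good, necessity.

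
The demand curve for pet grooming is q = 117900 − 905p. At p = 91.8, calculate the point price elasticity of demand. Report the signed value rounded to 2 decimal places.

dq/dp = −905. At p = 91.8, q = 117900 − 905(91.8) = 34821.
Ed = (dq/dp)·(p/q) = −905 × (91.8/34821) = -2.3858…

-2.39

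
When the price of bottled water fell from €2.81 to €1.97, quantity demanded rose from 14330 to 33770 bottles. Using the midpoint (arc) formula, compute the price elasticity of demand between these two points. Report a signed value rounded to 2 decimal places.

-2.30

%ΔQ = (33770 − 14330) / [(14330 + 33770)/2] = 19440/24050 = 0.808316…
%ΔP = (1.97 − 2.81) / [(2.81 + 1.97)/2] = -0.84/2.39 = -0.351464…
Arc Ed = %ΔQ / %ΔP = (19440/24050) / (-0.84/2.39) = -2.2998…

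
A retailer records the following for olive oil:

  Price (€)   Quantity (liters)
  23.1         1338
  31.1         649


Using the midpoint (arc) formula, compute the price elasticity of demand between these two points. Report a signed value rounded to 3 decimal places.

%ΔQ = (649 − 1338) / [(1338 + 649)/2] = -689/993.5 = -0.693507…
%ΔP = (31.1 − 23.1) / [(23.1 + 31.1)/2] = 8/27.1 = 0.295202…
Arc Ed = %ΔQ / %ΔP = (-689/993.5) / (8/27.1) = -2.34925…

-2.349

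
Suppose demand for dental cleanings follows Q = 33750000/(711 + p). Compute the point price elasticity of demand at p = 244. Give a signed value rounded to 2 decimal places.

dQ/dp = −33750000/(711 + p)² = -37.0056. At p = 244, Q = 35340.3.
Ed = (dQ/dp)·(p/Q) = (-37.0056) × (244/35340.3) = -0.2554…

-0.26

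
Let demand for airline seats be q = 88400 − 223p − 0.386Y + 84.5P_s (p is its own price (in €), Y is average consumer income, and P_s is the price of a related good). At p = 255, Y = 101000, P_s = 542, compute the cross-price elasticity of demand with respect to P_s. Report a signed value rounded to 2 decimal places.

At the given values, q = 88400 − 223(255) − 0.386(101000) + 84.5(542) = 38348.
∂q/∂P_s = 84.5.
E = (84.5) × (542/38348) = 1.1942…

1.19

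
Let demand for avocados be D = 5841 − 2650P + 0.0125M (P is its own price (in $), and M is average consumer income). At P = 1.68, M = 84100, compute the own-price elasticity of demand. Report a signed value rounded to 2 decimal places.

-1.82

At the given values, D = 5841 − 2650(1.68) + 0.0125(84100) = 2440.25.
∂D/∂P = −2650.
E = (-2650) × (1.68/2440.25) = -1.8244…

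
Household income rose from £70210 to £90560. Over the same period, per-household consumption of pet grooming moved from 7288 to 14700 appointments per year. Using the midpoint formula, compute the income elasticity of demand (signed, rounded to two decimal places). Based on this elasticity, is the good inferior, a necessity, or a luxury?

%ΔQ = (14700 − 7288)/[( 7288 + 14700)/2] = 7412/10994 = 0.674185…
%ΔIncome = (90560 − 70210)/[( 70210 + 90560)/2] = 20350/80385 = 0.253156…
E_income = (7412/10994) / (20350/80385) = 2.6631…
E_income > 1 ⇒ normal good, luxury.

2.66; luxury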